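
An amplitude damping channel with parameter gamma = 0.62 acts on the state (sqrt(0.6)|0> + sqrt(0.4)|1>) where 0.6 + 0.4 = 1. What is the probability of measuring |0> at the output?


For amplitude damping with parameter gamma on state sqrt(a)|0> + sqrt(b)|1>:
alpha^2 = 0.6, beta^2 = 0.4
P(|0>) = alpha^2 + gamma * beta^2
= 0.6 + 0.62 * 0.4
= 0.6 + 0.2480
= 0.8480

0.8480


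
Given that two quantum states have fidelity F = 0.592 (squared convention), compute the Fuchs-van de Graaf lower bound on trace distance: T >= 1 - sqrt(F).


Fuchs-van de Graaf (squared-fidelity convention): 1 - sqrt(F) <= T <= sqrt(1 - F).
Lower bound: T >= 1 - sqrt(F)
sqrt(F) = sqrt(0.592) = 0.7694
T >= 1 - 0.7694
T >= 0.2306

0.2306


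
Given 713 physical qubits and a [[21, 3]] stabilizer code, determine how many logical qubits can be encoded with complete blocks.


Each code block uses 21 physical qubits for 3 logical qubit(s).
Number of complete blocks = floor(713 / 21) = 33
Logical qubits = 33 * 3
= 99

99


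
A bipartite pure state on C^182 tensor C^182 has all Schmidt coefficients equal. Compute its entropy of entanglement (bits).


For a maximally entangled state in d x d:
S = log2(d) = log2(182)
= 7.5078

7.5078


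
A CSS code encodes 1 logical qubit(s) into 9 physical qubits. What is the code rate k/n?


Code rate R = k/n
= 1/9
= 0.1111

0.1111


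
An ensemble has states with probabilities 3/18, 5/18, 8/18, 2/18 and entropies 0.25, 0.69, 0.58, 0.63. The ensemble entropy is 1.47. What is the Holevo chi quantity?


chi = S(rho) - sum_i p_i * S(rho_i)
Weighted entropy = 3/18 * 0.25 + 5/18 * 0.69 + 8/18 * 0.58 + 2/18 * 0.63
= 0.5611
chi = 1.47 - 0.5611
= 0.9089

0.9089


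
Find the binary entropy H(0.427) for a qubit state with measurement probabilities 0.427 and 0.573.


S = -p*log2(p) - (1-p)*log2(1-p)
p = 0.4270, 1-p = 0.5730
= -0.4270 * log2(0.4270) - 0.5730 * log2(0.5730)
= -(-0.5242) - (-0.4603)
= 0.9846

0.9846


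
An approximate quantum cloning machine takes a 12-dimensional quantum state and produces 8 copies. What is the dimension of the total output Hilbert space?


Output space = H^(tensor 8) where dim(H) = 12
dim = 12^8
= 144 (after 2 factors)
= 1728 (after 3 factors)
= 20736 (after 4 factors)
= 248832 (after 5 factors)
= 2985984 (after 6 factors)
= 35831808 (after 7 factors)
= 429981696 (after 8 factors)
= 429981696

429981696


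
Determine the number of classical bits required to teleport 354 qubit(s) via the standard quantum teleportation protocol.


Quantum teleportation requires 2 classical bits per qubit teleported.
354 qubit(s) -> 2 * 354 = 708 classical bits

708


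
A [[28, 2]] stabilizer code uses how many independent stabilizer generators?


For an [[n,k]] stabilizer code:
Number of stabilizer generators = n - k
= 28 - 2
= 26

26


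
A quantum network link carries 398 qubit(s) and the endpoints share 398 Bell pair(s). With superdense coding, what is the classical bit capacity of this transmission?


Superdense coding allows 2 classical bits per shared entangled pair.
398 pair(s) -> 2 * 398 = 796 classical bits

796


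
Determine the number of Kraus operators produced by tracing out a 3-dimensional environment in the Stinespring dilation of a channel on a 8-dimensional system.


Tracing out the environment in an orthonormal basis {|i>_E} gives Kraus operators K_i = <i|_E U |0>_E.
Number of Kraus operators = dim(H_env) = d_env
= 3

3


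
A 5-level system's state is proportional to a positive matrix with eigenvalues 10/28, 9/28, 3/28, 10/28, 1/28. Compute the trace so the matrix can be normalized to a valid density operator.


tr(M) = sum of eigenvalues
= 10/28 + 9/28 + 3/28 + 10/28 + 1/28
= 33/28
= 1.1786

1.1786


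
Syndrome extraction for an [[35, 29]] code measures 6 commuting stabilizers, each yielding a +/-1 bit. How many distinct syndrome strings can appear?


Each stabilizer generator gives a binary (+1 or -1) measurement outcome.
With 6 independent generators:
Total syndromes = 2^6
= 64

64


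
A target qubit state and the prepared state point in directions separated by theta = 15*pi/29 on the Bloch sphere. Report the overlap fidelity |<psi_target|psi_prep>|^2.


For states separated by angle theta on Bloch sphere:
F = cos^2(theta/2)
theta = 15*pi/29 = 1.6250
theta/2 = 0.8125
cos(theta/2) = 0.6877
F = 0.4729

0.4729


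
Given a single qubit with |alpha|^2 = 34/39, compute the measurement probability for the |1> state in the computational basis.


|alpha|^2 = 34/39 = 0.8718
|beta|^2 = 1 - 34/39 = 5/39 = 0.1282
P(|1>) = |beta|^2 = 0.1282

0.1282


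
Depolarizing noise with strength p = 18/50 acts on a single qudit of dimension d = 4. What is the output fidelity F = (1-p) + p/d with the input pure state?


F = (1-p) + p/d
= (1 - 0.3600) + 0.3600/4
= 0.6400 + 0.0900
= 0.7300

0.7300


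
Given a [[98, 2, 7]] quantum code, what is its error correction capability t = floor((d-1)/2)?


Code parameters: [[98, 2, 7]], distance d = 7.
Number of correctable errors = floor((d-1)/2)
= floor((7 - 1)/2)
= floor(6/2)
= 3

3


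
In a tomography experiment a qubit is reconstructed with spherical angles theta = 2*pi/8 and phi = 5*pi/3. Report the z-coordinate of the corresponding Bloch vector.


theta = 0.7854, phi = 5.2360
r_z = cos(theta) = 0.7071

0.7071


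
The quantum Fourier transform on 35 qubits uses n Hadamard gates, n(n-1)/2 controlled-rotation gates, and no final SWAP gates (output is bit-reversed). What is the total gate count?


Hadamard gates: 35
Controlled rotations: n*(n-1)/2 = 35*34/2 = 595
SWAP gates: 0 (omitted)
Total = 35 + 595
= 630

630


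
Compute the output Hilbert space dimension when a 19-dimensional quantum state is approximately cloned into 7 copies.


Output space = H^(tensor 7) where dim(H) = 19
dim = 19^7
= 361 (after 2 factors)
= 6859 (after 3 factors)
= 130321 (after 4 factors)
= 2476099 (after 5 factors)
= 47045881 (after 6 factors)
= 893871739 (after 7 factors)
= 893871739

893871739


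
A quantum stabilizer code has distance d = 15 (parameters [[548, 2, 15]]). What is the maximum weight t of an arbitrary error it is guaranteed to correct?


Code parameters: [[548, 2, 15]], distance d = 15.
Number of correctable errors = floor((d-1)/2)
= floor((15 - 1)/2)
= floor(14/2)
= 7

7


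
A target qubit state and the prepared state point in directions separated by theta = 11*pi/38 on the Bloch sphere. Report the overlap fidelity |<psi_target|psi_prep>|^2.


For states separated by angle theta on Bloch sphere:
F = cos^2(theta/2)
theta = 11*pi/38 = 0.9094
theta/2 = 0.4547
cos(theta/2) = 0.8984
F = 0.8071

0.8071


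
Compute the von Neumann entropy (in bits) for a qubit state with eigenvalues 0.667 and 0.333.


S = -p*log2(p) - (1-p)*log2(1-p)
p = 0.6670, 1-p = 0.3330
= -0.6670 * log2(0.6670) - 0.3330 * log2(0.3330)
= -(-0.3897) - (-0.5283)
= 0.9180

0.9180


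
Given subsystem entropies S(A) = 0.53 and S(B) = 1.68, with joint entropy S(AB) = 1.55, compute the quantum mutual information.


I(A:B) = S(A) + S(B) - S(AB)
= 0.53 + 1.68 - 1.55
= 0.6600

0.6600


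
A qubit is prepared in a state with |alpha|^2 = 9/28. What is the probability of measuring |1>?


|alpha|^2 = 9/28 = 0.3214
|beta|^2 = 1 - 9/28 = 19/28 = 0.6786
P(|1>) = |beta|^2 = 0.6786

0.6786


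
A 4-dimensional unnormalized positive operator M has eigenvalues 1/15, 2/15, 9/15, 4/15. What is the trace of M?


tr(M) = sum of eigenvalues
= 1/15 + 2/15 + 9/15 + 4/15
= 16/15
= 1.0667

1.0667


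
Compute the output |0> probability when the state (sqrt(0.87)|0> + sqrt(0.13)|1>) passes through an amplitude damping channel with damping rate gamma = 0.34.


For amplitude damping with parameter gamma on state sqrt(a)|0> + sqrt(b)|1>:
alpha^2 = 0.87, beta^2 = 0.13
P(|0>) = alpha^2 + gamma * beta^2
= 0.87 + 0.34 * 0.13
= 0.87 + 0.0442
= 0.9142

0.9142


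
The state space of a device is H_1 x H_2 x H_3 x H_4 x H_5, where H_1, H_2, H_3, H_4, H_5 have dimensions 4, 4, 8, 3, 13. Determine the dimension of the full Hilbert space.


dim(H_1 x H_2 x H_3 x H_4 x H_5) = 4 * 4 * 8 * 3 * 13
= 16 * 8 * 3 * 13
= 128 * 3 * 13
= 384 * 13
= 4992

4992


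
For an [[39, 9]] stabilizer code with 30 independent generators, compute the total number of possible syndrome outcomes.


Each stabilizer generator gives a binary (+1 or -1) measurement outcome.
With 30 independent generators:
Total syndromes = 2^30
= 1073741824

1073741824


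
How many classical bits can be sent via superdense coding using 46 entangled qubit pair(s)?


Superdense coding allows 2 classical bits per shared entangled pair.
46 pair(s) -> 2 * 46 = 92 classical bits

92


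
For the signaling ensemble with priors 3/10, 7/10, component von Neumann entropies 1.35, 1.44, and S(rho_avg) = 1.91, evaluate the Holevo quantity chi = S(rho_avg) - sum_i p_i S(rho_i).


chi = S(rho) - sum_i p_i * S(rho_i)
Weighted entropy = 3/10 * 1.35 + 7/10 * 1.44
= 1.4130
chi = 1.91 - 1.4130
= 0.4970

0.4970


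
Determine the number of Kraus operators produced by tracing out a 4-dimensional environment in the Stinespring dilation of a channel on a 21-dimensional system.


Tracing out the environment in an orthonormal basis {|i>_E} gives Kraus operators K_i = <i|_E U |0>_E.
Number of Kraus operators = dim(H_env) = d_env
= 4

4


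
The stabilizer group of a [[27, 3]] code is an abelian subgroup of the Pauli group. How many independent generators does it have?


For an [[n,k]] stabilizer code:
Number of stabilizer generators = n - k
= 27 - 3
= 24

24


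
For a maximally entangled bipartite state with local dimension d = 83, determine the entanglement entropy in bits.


For a maximally entangled state in d x d:
S = log2(d) = log2(83)
= 6.3750

6.3750


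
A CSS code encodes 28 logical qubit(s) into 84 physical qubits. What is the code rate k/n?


Code rate R = k/n
= 28/84
= 0.3333

0.3333


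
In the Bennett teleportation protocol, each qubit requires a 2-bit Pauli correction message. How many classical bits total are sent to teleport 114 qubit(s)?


Quantum teleportation requires 2 classical bits per qubit teleported.
114 qubit(s) -> 2 * 114 = 228 classical bits

228


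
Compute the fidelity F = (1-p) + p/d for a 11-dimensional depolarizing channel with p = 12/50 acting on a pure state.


F = (1-p) + p/d
= (1 - 0.2400) + 0.2400/11
= 0.7600 + 0.0218
= 0.7818

0.7818


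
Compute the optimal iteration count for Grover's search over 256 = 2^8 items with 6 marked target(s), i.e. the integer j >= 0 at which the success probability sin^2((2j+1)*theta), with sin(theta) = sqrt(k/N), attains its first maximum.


After j Grover iterations the success probability is P(j) = sin^2((2j+1)*theta), where sin(theta) = sqrt(k/N).
N = 2^8 = 256, k = 6
sin(theta) = sqrt(k/N) = 0.1530931089
theta = arcsin(sqrt(k/N)) = 0.1536975255 rad
P(j) reaches its first maximum when (2j+1)*theta is as close as possible to pi/2, i.e. j = round(pi/(4*theta) - 1/2).
pi/(4*theta) - 1/2 = 4.6100
(For comparison, the common estimate pi/4 * sqrt(N/k) = 5.1302; the exact maximiser is used here.)
Optimal iterations = 5

5


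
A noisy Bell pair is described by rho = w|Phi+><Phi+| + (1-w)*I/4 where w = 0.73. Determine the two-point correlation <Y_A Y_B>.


|Phi+> = (|00> + |11>)/sqrt(2)
For the pure Bell state, <Y_A Y_B> = -1 (Bell-state Pauli correlator).
The maximally-mixed part I/4 has tr(I/4 * P tensor P) = 0 for any traceless Pauli P.
So <Y_A Y_B>_rho = w * (-1) + (1 - w) * 0
= 0.73 * (-1)
= -0.7300

-0.7300


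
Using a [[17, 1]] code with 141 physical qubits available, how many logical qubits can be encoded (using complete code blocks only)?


Each code block uses 17 physical qubits for 1 logical qubit(s).
Number of complete blocks = floor(141 / 17) = 8
Logical qubits = 8 * 1
= 8

8


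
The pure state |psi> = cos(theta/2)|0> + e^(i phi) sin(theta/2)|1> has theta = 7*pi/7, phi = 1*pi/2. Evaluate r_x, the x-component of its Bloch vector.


theta = 3.1416, phi = 1.5708
r_x = sin(theta)*cos(phi) = 0.0000 * 0.0000
r_x = 0.0000

0.0000


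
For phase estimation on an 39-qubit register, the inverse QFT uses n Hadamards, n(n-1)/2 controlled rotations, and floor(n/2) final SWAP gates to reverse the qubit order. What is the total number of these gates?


Hadamard gates: 39
Controlled rotations: n*(n-1)/2 = 39*38/2 = 741
SWAP gates: floor(n/2) = floor(39/2) = 19
Total = 39 + 741 + 19
= 799

799


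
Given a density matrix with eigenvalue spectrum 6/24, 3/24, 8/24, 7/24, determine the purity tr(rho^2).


tr(rho^2) = sum of eigenvalues squared
= (6/24)^2 + (3/24)^2 + (8/24)^2 + (7/24)^2
= (36 + 9 + 64 + 49) / 576
= 158/576
= 0.2743

0.2743


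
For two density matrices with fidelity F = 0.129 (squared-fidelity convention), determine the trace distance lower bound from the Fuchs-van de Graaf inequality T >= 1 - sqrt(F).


Fuchs-van de Graaf (squared-fidelity convention): 1 - sqrt(F) <= T <= sqrt(1 - F).
Lower bound: T >= 1 - sqrt(F)
sqrt(F) = sqrt(0.129) = 0.3592
T >= 1 - 0.3592
T >= 0.6408

0.6408


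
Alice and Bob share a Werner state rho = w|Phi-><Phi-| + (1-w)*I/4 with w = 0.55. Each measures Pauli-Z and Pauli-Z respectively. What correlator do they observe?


|Phi-> = (|00> - |11>)/sqrt(2)
For the pure Bell state, <Z_A Z_B> = +1 (Bell-state Pauli correlator).
The maximally-mixed part I/4 has tr(I/4 * P tensor P) = 0 for any traceless Pauli P.
So <Z_A Z_B>_rho = w * (+1) + (1 - w) * 0
= 0.55 * (+1)
= 0.5500

0.5500


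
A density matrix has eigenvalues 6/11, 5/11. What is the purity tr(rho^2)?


tr(rho^2) = sum of eigenvalues squared
= (6/11)^2 + (5/11)^2
= (36 + 25) / 121
= 61/121
= 0.5041

0.5041


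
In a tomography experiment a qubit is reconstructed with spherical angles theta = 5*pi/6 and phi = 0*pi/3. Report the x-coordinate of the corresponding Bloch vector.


theta = 2.6180, phi = 0.0000
r_x = sin(theta)*cos(phi) = 0.5000 * 1.0000
r_x = 0.5000

0.5000


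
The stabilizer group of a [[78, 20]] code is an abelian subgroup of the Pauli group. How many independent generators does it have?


For an [[n,k]] stabilizer code:
Number of stabilizer generators = n - k
= 78 - 20
= 58

58


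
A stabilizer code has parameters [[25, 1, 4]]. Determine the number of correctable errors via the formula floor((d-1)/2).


Code parameters: [[25, 1, 4]], distance d = 4.
Number of correctable errors = floor((d-1)/2)
= floor((4 - 1)/2)
= floor(3/2)
= 1

1


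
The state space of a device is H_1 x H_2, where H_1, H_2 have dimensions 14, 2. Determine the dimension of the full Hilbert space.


dim(H_1 x H_2) = 14 * 2
= 28

28


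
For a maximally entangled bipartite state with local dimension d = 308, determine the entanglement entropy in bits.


For a maximally entangled state in d x d:
S = log2(d) = log2(308)
= 8.2668

8.2668


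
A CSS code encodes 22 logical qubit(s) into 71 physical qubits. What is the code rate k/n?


Code rate R = k/n
= 22/71
= 0.3099

0.3099


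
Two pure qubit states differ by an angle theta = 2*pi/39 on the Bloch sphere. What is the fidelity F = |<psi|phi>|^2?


For states separated by angle theta on Bloch sphere:
F = cos^2(theta/2)
theta = 2*pi/39 = 0.1611
theta/2 = 0.0806
cos(theta/2) = 0.9968
F = 0.9935

0.9935


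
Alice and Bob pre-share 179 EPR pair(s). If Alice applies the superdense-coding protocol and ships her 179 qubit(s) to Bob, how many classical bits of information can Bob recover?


Superdense coding allows 2 classical bits per shared entangled pair.
179 pair(s) -> 2 * 179 = 358 classical bits

358


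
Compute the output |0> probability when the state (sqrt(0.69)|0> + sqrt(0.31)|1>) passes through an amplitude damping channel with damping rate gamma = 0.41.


For amplitude damping with parameter gamma on state sqrt(a)|0> + sqrt(b)|1>:
alpha^2 = 0.69, beta^2 = 0.31
P(|0>) = alpha^2 + gamma * beta^2
= 0.69 + 0.41 * 0.31
= 0.69 + 0.1271
= 0.8171

0.8171


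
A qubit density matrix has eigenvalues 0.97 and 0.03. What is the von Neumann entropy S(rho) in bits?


S = -p*log2(p) - (1-p)*log2(1-p)
p = 0.9700, 1-p = 0.0300
= -0.9700 * log2(0.9700) - 0.0300 * log2(0.0300)
= -(-0.0426) - (-0.1518)
= 0.1944

0.1944


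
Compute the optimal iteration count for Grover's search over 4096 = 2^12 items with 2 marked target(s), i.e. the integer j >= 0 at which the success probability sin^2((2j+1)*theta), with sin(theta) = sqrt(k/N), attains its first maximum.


After j Grover iterations the success probability is P(j) = sin^2((2j+1)*theta), where sin(theta) = sqrt(k/N).
N = 2^12 = 4096, k = 2
sin(theta) = sqrt(k/N) = 0.02209708691
theta = arcsin(sqrt(k/N)) = 0.02209888557 rad
P(j) reaches its first maximum when (2j+1)*theta is as close as possible to pi/2, i.e. j = round(pi/(4*theta) - 1/2).
pi/(4*theta) - 1/2 = 35.0402
(For comparison, the common estimate pi/4 * sqrt(N/k) = 35.5431; the exact maximiser is used here.)
Optimal iterations = 35

35


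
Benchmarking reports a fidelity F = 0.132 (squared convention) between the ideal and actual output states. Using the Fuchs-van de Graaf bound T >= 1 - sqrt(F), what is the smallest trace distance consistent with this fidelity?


Fuchs-van de Graaf (squared-fidelity convention): 1 - sqrt(F) <= T <= sqrt(1 - F).
Lower bound: T >= 1 - sqrt(F)
sqrt(F) = sqrt(0.132) = 0.3633
T >= 1 - 0.3633
T >= 0.6367

0.6367


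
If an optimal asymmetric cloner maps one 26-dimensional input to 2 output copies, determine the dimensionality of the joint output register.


Output space = H^(tensor 2) where dim(H) = 26
dim = 26^2
= 676

676


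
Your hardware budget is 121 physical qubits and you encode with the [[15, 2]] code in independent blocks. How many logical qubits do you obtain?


Each code block uses 15 physical qubits for 2 logical qubit(s).
Number of complete blocks = floor(121 / 15) = 8
Logical qubits = 8 * 2
= 16

16


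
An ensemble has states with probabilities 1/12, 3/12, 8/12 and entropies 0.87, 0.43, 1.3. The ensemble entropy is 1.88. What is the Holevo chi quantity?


chi = S(rho) - sum_i p_i * S(rho_i)
Weighted entropy = 1/12 * 0.87 + 3/12 * 0.43 + 8/12 * 1.3
= 1.0467
chi = 1.88 - 1.0467
= 0.8333

0.8333


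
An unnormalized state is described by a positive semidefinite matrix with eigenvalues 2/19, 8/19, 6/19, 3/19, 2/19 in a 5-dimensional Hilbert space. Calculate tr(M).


tr(M) = sum of eigenvalues
= 2/19 + 8/19 + 6/19 + 3/19 + 2/19
= 21/19
= 1.1053

1.1053


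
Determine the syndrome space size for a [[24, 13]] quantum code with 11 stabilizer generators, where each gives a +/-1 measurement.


Each stabilizer generator gives a binary (+1 or -1) measurement outcome.
With 11 independent generators:
Total syndromes = 2^11
= 2048

2048


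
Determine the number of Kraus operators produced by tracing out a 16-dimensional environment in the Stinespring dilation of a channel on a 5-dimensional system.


Tracing out the environment in an orthonormal basis {|i>_E} gives Kraus operators K_i = <i|_E U |0>_E.
Number of Kraus operators = dim(H_env) = d_env
= 16

16


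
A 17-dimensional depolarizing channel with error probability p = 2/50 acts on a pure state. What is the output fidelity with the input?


F = (1-p) + p/d
= (1 - 0.0400) + 0.0400/17
= 0.9600 + 0.0024
= 0.9624

0.9624


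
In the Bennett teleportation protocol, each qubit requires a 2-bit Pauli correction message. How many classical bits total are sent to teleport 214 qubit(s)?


Quantum teleportation requires 2 classical bits per qubit teleported.
214 qubit(s) -> 2 * 214 = 428 classical bits

428


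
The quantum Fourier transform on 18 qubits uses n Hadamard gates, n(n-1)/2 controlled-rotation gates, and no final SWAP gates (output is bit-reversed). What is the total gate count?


Hadamard gates: 18
Controlled rotations: n*(n-1)/2 = 18*17/2 = 153
SWAP gates: 0 (omitted)
Total = 18 + 153
= 171

171


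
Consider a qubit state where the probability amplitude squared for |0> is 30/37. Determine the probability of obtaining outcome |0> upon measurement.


|alpha|^2 = 30/37 = 0.8108
|beta|^2 = 1 - 30/37 = 7/37 = 0.1892
P(|0>) = |alpha|^2 = 0.8108

0.8108


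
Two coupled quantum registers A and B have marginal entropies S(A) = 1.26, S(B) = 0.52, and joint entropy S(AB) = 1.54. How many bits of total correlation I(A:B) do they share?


I(A:B) = S(A) + S(B) - S(AB)
= 1.26 + 0.52 - 1.54
= 0.2400

0.2400


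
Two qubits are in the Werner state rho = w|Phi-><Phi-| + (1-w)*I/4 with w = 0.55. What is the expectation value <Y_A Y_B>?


|Phi-> = (|00> - |11>)/sqrt(2)
For the pure Bell state, <Y_A Y_B> = +1 (Bell-state Pauli correlator).
The maximally-mixed part I/4 has tr(I/4 * P tensor P) = 0 for any traceless Pauli P.
So <Y_A Y_B>_rho = w * (+1) + (1 - w) * 0
= 0.55 * (+1)
= 0.5500

0.5500


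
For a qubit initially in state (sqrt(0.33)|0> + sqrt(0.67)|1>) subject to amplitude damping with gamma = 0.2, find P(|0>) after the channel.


For amplitude damping with parameter gamma on state sqrt(a)|0> + sqrt(b)|1>:
alpha^2 = 0.33, beta^2 = 0.67
P(|0>) = alpha^2 + gamma * beta^2
= 0.33 + 0.2 * 0.67
= 0.33 + 0.1340
= 0.4640

0.4640


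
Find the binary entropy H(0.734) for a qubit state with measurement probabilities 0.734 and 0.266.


S = -p*log2(p) - (1-p)*log2(1-p)
p = 0.7340, 1-p = 0.2660
= -0.7340 * log2(0.7340) - 0.2660 * log2(0.2660)
= -(-0.3275) - (-0.5082)
= 0.8357

0.8357


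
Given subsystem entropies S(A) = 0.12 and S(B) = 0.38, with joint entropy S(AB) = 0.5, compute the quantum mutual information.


I(A:B) = S(A) + S(B) - S(AB)
= 0.12 + 0.38 - 0.5
= 0.0000

0.0000


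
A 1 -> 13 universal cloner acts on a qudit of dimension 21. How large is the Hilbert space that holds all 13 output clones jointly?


Output space = H^(tensor 13) where dim(H) = 21
dim = 21^13
= 441 (after 2 factors)
= 9261 (after 3 factors)
= 194481 (after 4 factors)
= 4084101 (after 5 factors)
= 85766121 (after 6 factors)
= 1801088541 (after 7 factors)
= 37822859361 (after 8 factors)
= 794280046581 (after 9 factors)
= 16679880978201 (after 10 factors)
= 350277500542221 (after 11 factors)
= 7355827511386641 (after 12 factors)
= 154472377739119461 (after 13 factors)
= 154472377739119461

154472377739119461


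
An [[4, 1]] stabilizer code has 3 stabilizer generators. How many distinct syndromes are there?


Each stabilizer generator gives a binary (+1 or -1) measurement outcome.
With 3 independent generators:
Total syndromes = 2^3
= 8

8


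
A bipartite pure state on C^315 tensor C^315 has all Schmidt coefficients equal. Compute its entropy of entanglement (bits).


For a maximally entangled state in d x d:
S = log2(d) = log2(315)
= 8.2992

8.2992


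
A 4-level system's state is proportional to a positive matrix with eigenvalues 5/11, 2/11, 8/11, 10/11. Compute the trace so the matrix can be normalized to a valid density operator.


tr(M) = sum of eigenvalues
= 5/11 + 2/11 + 8/11 + 10/11
= 25/11
= 2.2727

2.2727


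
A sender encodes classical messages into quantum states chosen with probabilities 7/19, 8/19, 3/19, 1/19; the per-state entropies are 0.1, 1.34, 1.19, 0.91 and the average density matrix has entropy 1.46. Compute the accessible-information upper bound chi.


chi = S(rho) - sum_i p_i * S(rho_i)
Weighted entropy = 7/19 * 0.1 + 8/19 * 1.34 + 3/19 * 1.19 + 1/19 * 0.91
= 0.8368
chi = 1.46 - 0.8368
= 0.6232

0.6232


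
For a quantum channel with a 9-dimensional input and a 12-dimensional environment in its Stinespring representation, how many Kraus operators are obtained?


Tracing out the environment in an orthonormal basis {|i>_E} gives Kraus operators K_i = <i|_E U |0>_E.
Number of Kraus operators = dim(H_env) = d_env
= 12

12


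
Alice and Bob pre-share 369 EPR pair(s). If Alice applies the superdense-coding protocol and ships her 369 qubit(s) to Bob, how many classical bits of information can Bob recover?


Superdense coding allows 2 classical bits per shared entangled pair.
369 pair(s) -> 2 * 369 = 738 classical bits

738


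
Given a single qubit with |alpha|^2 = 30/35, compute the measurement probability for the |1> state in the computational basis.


|alpha|^2 = 30/35 = 0.8571
|beta|^2 = 1 - 30/35 = 5/35 = 0.1429
P(|1>) = |beta|^2 = 0.1429

0.1429


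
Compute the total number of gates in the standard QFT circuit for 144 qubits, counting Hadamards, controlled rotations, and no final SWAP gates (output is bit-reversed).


Hadamard gates: 144
Controlled rotations: n*(n-1)/2 = 144*143/2 = 10296
SWAP gates: 0 (omitted)
Total = 144 + 10296
= 10440

10440


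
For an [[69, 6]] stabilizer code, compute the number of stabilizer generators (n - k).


For an [[n,k]] stabilizer code:
Number of stabilizer generators = n - k
= 69 - 6
= 63

63


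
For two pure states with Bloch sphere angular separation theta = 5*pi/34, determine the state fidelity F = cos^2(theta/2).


For states separated by angle theta on Bloch sphere:
F = cos^2(theta/2)
theta = 5*pi/34 = 0.4620
theta/2 = 0.2310
cos(theta/2) = 0.9734
F = 0.9476

0.9476


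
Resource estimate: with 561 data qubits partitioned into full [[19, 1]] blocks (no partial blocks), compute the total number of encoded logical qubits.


Each code block uses 19 physical qubits for 1 logical qubit(s).
Number of complete blocks = floor(561 / 19) = 29
Logical qubits = 29 * 1
= 29

29


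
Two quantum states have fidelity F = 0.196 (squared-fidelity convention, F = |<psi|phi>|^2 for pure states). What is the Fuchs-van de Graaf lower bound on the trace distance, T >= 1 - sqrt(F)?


Fuchs-van de Graaf (squared-fidelity convention): 1 - sqrt(F) <= T <= sqrt(1 - F).
Lower bound: T >= 1 - sqrt(F)
sqrt(F) = sqrt(0.196) = 0.4427
T >= 1 - 0.4427
T >= 0.5573

0.5573


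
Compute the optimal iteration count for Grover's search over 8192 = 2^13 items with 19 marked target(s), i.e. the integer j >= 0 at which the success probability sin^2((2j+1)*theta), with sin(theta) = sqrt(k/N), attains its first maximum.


After j Grover iterations the success probability is P(j) = sin^2((2j+1)*theta), where sin(theta) = sqrt(k/N).
N = 2^13 = 8192, k = 19
sin(theta) = sqrt(k/N) = 0.0481594844
theta = arcsin(sqrt(k/N)) = 0.04817812019 rad
P(j) reaches its first maximum when (2j+1)*theta is as close as possible to pi/2, i.e. j = round(pi/(4*theta) - 1/2).
pi/(4*theta) - 1/2 = 15.8020
(For comparison, the common estimate pi/4 * sqrt(N/k) = 16.3083; the exact maximiser is used here.)
Optimal iterations = 16

16


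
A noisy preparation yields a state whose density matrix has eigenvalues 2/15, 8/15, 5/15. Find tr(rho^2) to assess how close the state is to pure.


tr(rho^2) = sum of eigenvalues squared
= (2/15)^2 + (8/15)^2 + (5/15)^2
= (4 + 64 + 25) / 225
= 93/225
= 0.4133

0.4133


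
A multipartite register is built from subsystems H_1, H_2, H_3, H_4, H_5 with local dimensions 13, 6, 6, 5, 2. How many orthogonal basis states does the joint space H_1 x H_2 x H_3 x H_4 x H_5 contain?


dim(H_1 x H_2 x H_3 x H_4 x H_5) = 13 * 6 * 6 * 5 * 2
= 78 * 6 * 5 * 2
= 468 * 5 * 2
= 2340 * 2
= 4680

4680


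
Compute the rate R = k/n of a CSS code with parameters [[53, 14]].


Code rate R = k/n
= 14/53
= 0.2642

0.2642


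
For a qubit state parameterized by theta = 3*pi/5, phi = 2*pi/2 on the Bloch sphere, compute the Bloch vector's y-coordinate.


theta = 1.8850, phi = 3.1416
r_y = sin(theta)*sin(phi) = 0.9511 * 0.0000
r_y = 0.0000

0.0000


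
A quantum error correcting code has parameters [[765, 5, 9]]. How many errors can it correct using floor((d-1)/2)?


Code parameters: [[765, 5, 9]], distance d = 9.
Number of correctable errors = floor((d-1)/2)
= floor((9 - 1)/2)
= floor(8/2)
= 4

4


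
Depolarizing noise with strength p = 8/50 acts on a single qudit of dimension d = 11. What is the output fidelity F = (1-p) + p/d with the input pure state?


F = (1-p) + p/d
= (1 - 0.1600) + 0.1600/11
= 0.8400 + 0.0145
= 0.8545

0.8545


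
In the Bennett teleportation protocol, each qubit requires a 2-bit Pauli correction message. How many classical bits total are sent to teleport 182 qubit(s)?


Quantum teleportation requires 2 classical bits per qubit teleported.
182 qubit(s) -> 2 * 182 = 364 classical bits

364


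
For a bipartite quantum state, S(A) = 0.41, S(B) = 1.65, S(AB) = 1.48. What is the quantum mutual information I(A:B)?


I(A:B) = S(A) + S(B) - S(AB)
= 0.41 + 1.65 - 1.48
= 0.5800

0.5800


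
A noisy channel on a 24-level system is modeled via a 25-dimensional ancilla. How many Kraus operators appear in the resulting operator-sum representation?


Tracing out the environment in an orthonormal basis {|i>_E} gives Kraus operators K_i = <i|_E U |0>_E.
Number of Kraus operators = dim(H_env) = d_env
= 25

25


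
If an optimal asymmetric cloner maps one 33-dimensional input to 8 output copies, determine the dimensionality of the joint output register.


Output space = H^(tensor 8) where dim(H) = 33
dim = 33^8
= 1089 (after 2 factors)
= 35937 (after 3 factors)
= 1185921 (after 4 factors)
= 39135393 (after 5 factors)
= 1291467969 (after 6 factors)
= 42618442977 (after 7 factors)
= 1406408618241 (after 8 factors)
= 1406408618241

1406408618241


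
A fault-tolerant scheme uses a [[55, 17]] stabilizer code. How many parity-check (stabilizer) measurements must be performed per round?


For an [[n,k]] stabilizer code:
Number of stabilizer generators = n - k
= 55 - 17
= 38

38


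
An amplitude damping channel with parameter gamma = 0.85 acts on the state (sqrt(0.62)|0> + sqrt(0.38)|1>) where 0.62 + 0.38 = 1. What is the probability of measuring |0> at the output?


For amplitude damping with parameter gamma on state sqrt(a)|0> + sqrt(b)|1>:
alpha^2 = 0.62, beta^2 = 0.38
P(|0>) = alpha^2 + gamma * beta^2
= 0.62 + 0.85 * 0.38
= 0.62 + 0.3230
= 0.9430

0.9430


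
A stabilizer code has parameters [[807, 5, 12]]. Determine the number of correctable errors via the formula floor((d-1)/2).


Code parameters: [[807, 5, 12]], distance d = 12.
Number of correctable errors = floor((d-1)/2)
= floor((12 - 1)/2)
= floor(11/2)
= 5

5


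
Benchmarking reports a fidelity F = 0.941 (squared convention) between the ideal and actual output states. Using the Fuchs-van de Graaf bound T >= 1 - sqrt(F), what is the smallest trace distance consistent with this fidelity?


Fuchs-van de Graaf (squared-fidelity convention): 1 - sqrt(F) <= T <= sqrt(1 - F).
Lower bound: T >= 1 - sqrt(F)
sqrt(F) = sqrt(0.941) = 0.9701
T >= 1 - 0.9701
T >= 0.0299

0.0299


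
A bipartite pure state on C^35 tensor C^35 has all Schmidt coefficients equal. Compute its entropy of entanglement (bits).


For a maximally entangled state in d x d:
S = log2(d) = log2(35)
= 5.1293

5.1293


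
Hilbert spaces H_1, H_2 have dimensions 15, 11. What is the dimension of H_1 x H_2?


dim(H_1 x H_2) = 15 * 11
= 165

165


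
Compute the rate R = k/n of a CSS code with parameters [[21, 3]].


Code rate R = k/n
= 3/21
= 0.1429

0.1429


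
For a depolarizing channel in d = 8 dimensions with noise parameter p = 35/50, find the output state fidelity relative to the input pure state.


F = (1-p) + p/d
= (1 - 0.7000) + 0.7000/8
= 0.3000 + 0.0875
= 0.3875

0.3875


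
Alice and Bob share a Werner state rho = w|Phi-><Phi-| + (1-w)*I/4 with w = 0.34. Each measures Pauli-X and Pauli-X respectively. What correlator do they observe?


|Phi-> = (|00> - |11>)/sqrt(2)
For the pure Bell state, <X_A X_B> = -1 (Bell-state Pauli correlator).
The maximally-mixed part I/4 has tr(I/4 * P tensor P) = 0 for any traceless Pauli P.
So <X_A X_B>_rho = w * (-1) + (1 - w) * 0
= 0.34 * (-1)
= -0.3400

-0.3400


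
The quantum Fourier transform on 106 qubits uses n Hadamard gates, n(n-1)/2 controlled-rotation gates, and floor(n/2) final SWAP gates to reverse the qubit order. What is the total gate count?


Hadamard gates: 106
Controlled rotations: n*(n-1)/2 = 106*105/2 = 5565
SWAP gates: floor(n/2) = floor(106/2) = 53
Total = 106 + 5565 + 53
= 5724

5724


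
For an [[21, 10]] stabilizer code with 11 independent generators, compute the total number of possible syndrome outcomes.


Each stabilizer generator gives a binary (+1 or -1) measurement outcome.
With 11 independent generators:
Total syndromes = 2^11
= 2048

2048


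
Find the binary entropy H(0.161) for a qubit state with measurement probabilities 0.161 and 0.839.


S = -p*log2(p) - (1-p)*log2(1-p)
p = 0.1610, 1-p = 0.8390
= -0.1610 * log2(0.1610) - 0.8390 * log2(0.8390)
= -(-0.4242) - (-0.2125)
= 0.6367

0.6367


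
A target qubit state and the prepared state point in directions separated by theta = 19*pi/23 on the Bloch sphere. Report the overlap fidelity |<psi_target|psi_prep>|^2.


For states separated by angle theta on Bloch sphere:
F = cos^2(theta/2)
theta = 19*pi/23 = 2.5952
theta/2 = 1.2976
cos(theta/2) = 0.2698
F = 0.0728

0.0728


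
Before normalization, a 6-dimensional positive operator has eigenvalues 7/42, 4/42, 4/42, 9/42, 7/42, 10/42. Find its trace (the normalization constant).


tr(M) = sum of eigenvalues
= 7/42 + 4/42 + 4/42 + 9/42 + 7/42 + 10/42
= 41/42
= 0.9762

0.9762


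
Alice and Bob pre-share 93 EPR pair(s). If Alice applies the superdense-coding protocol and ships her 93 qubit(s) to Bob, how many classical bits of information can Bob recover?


Superdense coding allows 2 classical bits per shared entangled pair.
93 pair(s) -> 2 * 93 = 186 classical bits

186


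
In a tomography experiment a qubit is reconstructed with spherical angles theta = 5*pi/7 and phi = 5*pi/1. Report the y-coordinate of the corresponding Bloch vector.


theta = 2.2440, phi = 15.7080
r_y = sin(theta)*sin(phi) = 0.7818 * 0.0000
r_y = 0.0000

0.0000


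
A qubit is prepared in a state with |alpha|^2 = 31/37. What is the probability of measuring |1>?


|alpha|^2 = 31/37 = 0.8378
|beta|^2 = 1 - 31/37 = 6/37 = 0.1622
P(|1>) = |beta|^2 = 0.1622

0.1622


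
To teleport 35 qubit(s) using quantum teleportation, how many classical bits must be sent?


Quantum teleportation requires 2 classical bits per qubit teleported.
35 qubit(s) -> 2 * 35 = 70 classical bits

70


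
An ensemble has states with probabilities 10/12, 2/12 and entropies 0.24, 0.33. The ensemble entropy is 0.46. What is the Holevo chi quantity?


chi = S(rho) - sum_i p_i * S(rho_i)
Weighted entropy = 10/12 * 0.24 + 2/12 * 0.33
= 0.2550
chi = 0.46 - 0.2550
= 0.2050

0.2050


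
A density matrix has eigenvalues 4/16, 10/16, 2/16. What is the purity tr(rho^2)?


tr(rho^2) = sum of eigenvalues squared
= (4/16)^2 + (10/16)^2 + (2/16)^2
= (16 + 100 + 4) / 256
= 120/256
= 0.4688

0.4688


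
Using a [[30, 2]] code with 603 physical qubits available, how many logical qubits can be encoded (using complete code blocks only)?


Each code block uses 30 physical qubits for 2 logical qubit(s).
Number of complete blocks = floor(603 / 30) = 20
Logical qubits = 20 * 2
= 40

40


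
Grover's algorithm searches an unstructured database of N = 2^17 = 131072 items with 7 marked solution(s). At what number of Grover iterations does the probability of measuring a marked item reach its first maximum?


After j Grover iterations the success probability is P(j) = sin^2((2j+1)*theta), where sin(theta) = sqrt(k/N).
N = 2^17 = 131072, k = 7
sin(theta) = sqrt(k/N) = 0.007307924584
theta = arcsin(sqrt(k/N)) = 0.007307989633 rad
P(j) reaches its first maximum when (2j+1)*theta is as close as possible to pi/2, i.e. j = round(pi/(4*theta) - 1/2).
pi/(4*theta) - 1/2 = 106.9712
(For comparison, the common estimate pi/4 * sqrt(N/k) = 107.4721; the exact maximiser is used here.)
Optimal iterations = 107

107


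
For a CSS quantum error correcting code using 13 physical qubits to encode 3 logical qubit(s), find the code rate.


Code rate R = k/n
= 3/13
= 0.2308

0.2308


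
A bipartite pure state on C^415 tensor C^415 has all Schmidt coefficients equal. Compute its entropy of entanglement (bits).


For a maximally entangled state in d x d:
S = log2(d) = log2(415)
= 8.6970

8.6970


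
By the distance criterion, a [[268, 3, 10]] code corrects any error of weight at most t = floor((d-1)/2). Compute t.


Code parameters: [[268, 3, 10]], distance d = 10.
Number of correctable errors = floor((d-1)/2)
= floor((10 - 1)/2)
= floor(9/2)
= 4

4


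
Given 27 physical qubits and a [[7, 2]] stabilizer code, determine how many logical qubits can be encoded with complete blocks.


Each code block uses 7 physical qubits for 2 logical qubit(s).
Number of complete blocks = floor(27 / 7) = 3
Logical qubits = 3 * 2
= 6

6


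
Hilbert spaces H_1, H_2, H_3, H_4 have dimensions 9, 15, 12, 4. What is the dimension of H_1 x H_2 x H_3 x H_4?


dim(H_1 x H_2 x H_3 x H_4) = 9 * 15 * 12 * 4
= 135 * 12 * 4
= 1620 * 4
= 6480

6480


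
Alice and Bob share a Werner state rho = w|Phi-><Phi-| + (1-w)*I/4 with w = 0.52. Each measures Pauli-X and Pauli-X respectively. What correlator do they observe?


|Phi-> = (|00> - |11>)/sqrt(2)
For the pure Bell state, <X_A X_B> = -1 (Bell-state Pauli correlator).
The maximally-mixed part I/4 has tr(I/4 * P tensor P) = 0 for any traceless Pauli P.
So <X_A X_B>_rho = w * (-1) + (1 - w) * 0
= 0.52 * (-1)
= -0.5200

-0.5200


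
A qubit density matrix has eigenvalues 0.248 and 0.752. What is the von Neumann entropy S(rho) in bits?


S = -p*log2(p) - (1-p)*log2(1-p)
p = 0.2480, 1-p = 0.7520
= -0.2480 * log2(0.2480) - 0.7520 * log2(0.7520)
= -(-0.4989) - (-0.3092)
= 0.8081

0.8081


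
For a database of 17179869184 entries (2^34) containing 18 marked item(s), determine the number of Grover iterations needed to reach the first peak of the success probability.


After j Grover iterations the success probability is P(j) = sin^2((2j+1)*theta), where sin(theta) = sqrt(k/N).
N = 2^34 = 17179869184, k = 18
sin(theta) = sqrt(k/N) = 3.236877966e-05
theta = arcsin(sqrt(k/N)) = 3.236877966e-05 rad
P(j) reaches its first maximum when (2j+1)*theta is as close as possible to pi/2, i.e. j = round(pi/(4*theta) - 1/2).
pi/(4*theta) - 1/2 = 24263.5647
(For comparison, the common estimate pi/4 * sqrt(N/k) = 24264.0647; the exact maximiser is used here.)
Optimal iterations = 24264

24264


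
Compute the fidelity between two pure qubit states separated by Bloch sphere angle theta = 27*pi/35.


For states separated by angle theta on Bloch sphere:
F = cos^2(theta/2)
theta = 27*pi/35 = 2.4235
theta/2 = 1.2118
cos(theta/2) = 0.3514
F = 0.1235

0.1235


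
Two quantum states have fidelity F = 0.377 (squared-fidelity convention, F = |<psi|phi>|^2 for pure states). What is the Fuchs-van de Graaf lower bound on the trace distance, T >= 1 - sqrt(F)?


Fuchs-van de Graaf (squared-fidelity convention): 1 - sqrt(F) <= T <= sqrt(1 - F).
Lower bound: T >= 1 - sqrt(F)
sqrt(F) = sqrt(0.377) = 0.6140
T >= 1 - 0.6140
T >= 0.3860

0.3860


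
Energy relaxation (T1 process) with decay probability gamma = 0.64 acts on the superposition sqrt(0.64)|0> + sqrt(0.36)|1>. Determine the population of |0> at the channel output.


For amplitude damping with parameter gamma on state sqrt(a)|0> + sqrt(b)|1>:
alpha^2 = 0.64, beta^2 = 0.36
P(|0>) = alpha^2 + gamma * beta^2
= 0.64 + 0.64 * 0.36
= 0.64 + 0.2304
= 0.8704

0.8704


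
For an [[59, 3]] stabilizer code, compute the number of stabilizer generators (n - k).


For an [[n,k]] stabilizer code:
Number of stabilizer generators = n - k
= 59 - 3
= 56

56


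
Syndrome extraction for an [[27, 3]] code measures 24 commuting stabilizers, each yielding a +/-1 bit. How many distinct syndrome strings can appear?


Each stabilizer generator gives a binary (+1 or -1) measurement outcome.
With 24 independent generators:
Total syndromes = 2^24
= 16777216

16777216
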